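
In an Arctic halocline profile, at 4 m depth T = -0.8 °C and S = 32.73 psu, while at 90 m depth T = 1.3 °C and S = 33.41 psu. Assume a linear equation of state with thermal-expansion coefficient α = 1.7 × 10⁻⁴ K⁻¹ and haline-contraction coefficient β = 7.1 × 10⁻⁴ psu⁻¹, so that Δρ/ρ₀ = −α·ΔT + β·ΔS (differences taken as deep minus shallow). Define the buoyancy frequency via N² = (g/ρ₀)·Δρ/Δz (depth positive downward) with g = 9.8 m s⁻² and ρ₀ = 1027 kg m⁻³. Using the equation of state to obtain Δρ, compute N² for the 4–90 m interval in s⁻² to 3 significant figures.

1.43 × 10⁻⁵ s⁻²

ΔT = +2.1 K, ΔS = +0.68 psu (deep − shallow).
Δρ/ρ₀ = −αΔT + βΔS = -3.57 × 10⁻⁴ + 4.828 × 10⁻⁴ = 1.258 × 10⁻⁴, so Δρ ≈ 0.1292 kg m⁻³.
N² = (g/ρ₀)·Δρ/Δz = g·(Δρ/ρ₀)/Δz = 9.8 × 1.258 × 10⁻⁴ / 86 = 1.4335 × 10⁻⁵ s⁻² ≈ 1.43 × 10⁻⁵ s⁻².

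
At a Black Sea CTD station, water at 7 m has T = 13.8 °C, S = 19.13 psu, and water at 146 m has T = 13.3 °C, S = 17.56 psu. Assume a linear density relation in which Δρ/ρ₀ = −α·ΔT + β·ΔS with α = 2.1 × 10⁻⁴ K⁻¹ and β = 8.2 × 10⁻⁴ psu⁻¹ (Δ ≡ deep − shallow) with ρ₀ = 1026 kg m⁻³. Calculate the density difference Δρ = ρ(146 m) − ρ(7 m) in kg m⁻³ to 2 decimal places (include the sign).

-1.21 kg m⁻³

ΔT = -0.5 K, ΔS = -1.57 psu (deep − shallow).
Δρ/ρ₀ = −(2.1 × 10⁻⁴)(-0.5) + (8.2 × 10⁻⁴)(-1.57) = -1.1824 × 10⁻³.
Δρ = 1026 × (-1.1824 × 10⁻³) = -1.21 kg m⁻³.
Negative Δρ: lighter below, statically unstable.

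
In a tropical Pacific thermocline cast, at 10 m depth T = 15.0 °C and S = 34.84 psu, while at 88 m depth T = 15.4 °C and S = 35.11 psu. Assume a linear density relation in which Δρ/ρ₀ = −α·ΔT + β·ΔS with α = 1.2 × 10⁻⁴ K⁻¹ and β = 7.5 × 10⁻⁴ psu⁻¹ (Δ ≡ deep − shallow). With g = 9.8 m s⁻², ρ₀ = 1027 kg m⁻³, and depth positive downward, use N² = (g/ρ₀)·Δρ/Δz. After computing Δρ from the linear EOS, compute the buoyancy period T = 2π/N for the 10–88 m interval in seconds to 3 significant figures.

1.43 × 10³ s

ΔT = +0.4 K, ΔS = +0.27 psu (deep − shallow).
Δρ/ρ₀ = −αΔT + βΔS = -4.80 × 10⁻⁵ + 2.025 × 10⁻⁴ = 1.545 × 10⁻⁴, so Δρ ≈ 0.1587 kg m⁻³.
N² = (g/ρ₀)·Δρ/Δz = g·(Δρ/ρ₀)/Δz = 9.8 × 1.545 × 10⁻⁴ / 78 = 1.9412 × 10⁻⁵ s⁻².
N = √(1.9412 × 10⁻⁵) = 4.4059 × 10⁻³ rad s⁻¹ → T = 2π/N = 1.4261 × 10³ s ≈ 1.43 × 10³ s.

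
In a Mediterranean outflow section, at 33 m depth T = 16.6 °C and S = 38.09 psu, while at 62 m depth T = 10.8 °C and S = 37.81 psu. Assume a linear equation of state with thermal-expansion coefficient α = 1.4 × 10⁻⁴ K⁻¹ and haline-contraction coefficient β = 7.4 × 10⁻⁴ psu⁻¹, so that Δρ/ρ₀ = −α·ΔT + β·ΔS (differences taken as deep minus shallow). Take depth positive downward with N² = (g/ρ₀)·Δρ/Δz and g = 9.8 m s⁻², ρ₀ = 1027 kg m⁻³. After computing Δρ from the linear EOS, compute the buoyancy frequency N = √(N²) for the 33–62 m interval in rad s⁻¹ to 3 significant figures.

0.0143 rad s⁻¹

ΔT = -5.8 K, ΔS = -0.28 psu (deep − shallow).
Δρ/ρ₀ = −αΔT + βΔS = 8.12 × 10⁻⁴ − 2.072 × 10⁻⁴ = 6.048 × 10⁻⁴, so Δρ ≈ 0.6211 kg m⁻³.
N² = (g/ρ₀)·Δρ/Δz = g·(Δρ/ρ₀)/Δz = 9.8 × 6.048 × 10⁻⁴ / 29 = 2.0438 × 10⁻⁴ s⁻².
N = √(2.0438 × 10⁻⁴) = 0.014296 rad s⁻¹ ≈ 0.0143 rad s⁻¹.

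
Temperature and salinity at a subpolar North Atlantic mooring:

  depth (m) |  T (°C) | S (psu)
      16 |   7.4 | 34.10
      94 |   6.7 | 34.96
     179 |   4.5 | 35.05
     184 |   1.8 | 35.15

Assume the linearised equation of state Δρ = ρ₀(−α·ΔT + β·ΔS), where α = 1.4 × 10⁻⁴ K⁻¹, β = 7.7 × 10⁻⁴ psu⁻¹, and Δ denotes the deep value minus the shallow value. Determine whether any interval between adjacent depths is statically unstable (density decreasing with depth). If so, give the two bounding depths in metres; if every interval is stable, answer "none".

Evaluate Δρ/ρ₀ = −αΔT + βΔS across each adjacent pair:
  16–94 m: −αΔT+βΔS = −(1.4 × 10⁻⁴)(-0.7)+(7.7 × 10⁻⁴)(+0.86) = 7.6 × 10⁻⁴ → stable
  94–179 m: −αΔT+βΔS = −(1.4 × 10⁻⁴)(-2.2)+(7.7 × 10⁻⁴)(+0.09) = 3.8 × 10⁻⁴ → stable
  179–184 m: −αΔT+βΔS = −(1.4 × 10⁻⁴)(-2.7)+(7.7 × 10⁻⁴)(+0.10) = 4.6 × 10⁻⁴ → stable
Every interval has Δρ > 0: the column is stably stratified throughout.

none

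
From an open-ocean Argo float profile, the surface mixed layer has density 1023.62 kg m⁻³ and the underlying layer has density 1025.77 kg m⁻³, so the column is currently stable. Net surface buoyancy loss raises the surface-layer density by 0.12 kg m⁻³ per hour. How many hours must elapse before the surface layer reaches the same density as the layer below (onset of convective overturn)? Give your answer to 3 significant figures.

Density deficit of the surface layer: 1025.77 − 1023.62 = 2.15 kg m⁻³.
Required change = 2.15 / 0.12 = 17.9 hours.

17.9 hours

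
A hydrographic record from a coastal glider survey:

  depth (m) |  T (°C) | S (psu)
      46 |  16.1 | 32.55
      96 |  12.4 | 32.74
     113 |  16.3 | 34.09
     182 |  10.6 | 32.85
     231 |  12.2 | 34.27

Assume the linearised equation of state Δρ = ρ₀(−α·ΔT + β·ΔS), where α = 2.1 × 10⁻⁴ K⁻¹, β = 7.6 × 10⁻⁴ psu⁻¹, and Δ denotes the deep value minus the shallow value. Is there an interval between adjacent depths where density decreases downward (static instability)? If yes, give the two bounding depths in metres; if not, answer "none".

Evaluate Δρ/ρ₀ = −αΔT + βΔS across each adjacent pair:
  46–96 m: −αΔT+βΔS = −(2.1 × 10⁻⁴)(-3.7)+(7.6 × 10⁻⁴)(+0.19) = 9.2 × 10⁻⁴ → stable
  96–113 m: −αΔT+βΔS = −(2.1 × 10⁻⁴)(+3.9)+(7.6 × 10⁻⁴)(+1.35) = 2.1 × 10⁻⁴ → stable
  113–182 m: −αΔT+βΔS = −(2.1 × 10⁻⁴)(-5.7)+(7.6 × 10⁻⁴)(-1.24) = 2.5 × 10⁻⁴ → stable
  182–231 m: −αΔT+βΔS = −(2.1 × 10⁻⁴)(+1.6)+(7.6 × 10⁻⁴)(+1.42) = 7.4 × 10⁻⁴ → stable
Every interval has Δρ > 0: the column is stably stratified throughout.

none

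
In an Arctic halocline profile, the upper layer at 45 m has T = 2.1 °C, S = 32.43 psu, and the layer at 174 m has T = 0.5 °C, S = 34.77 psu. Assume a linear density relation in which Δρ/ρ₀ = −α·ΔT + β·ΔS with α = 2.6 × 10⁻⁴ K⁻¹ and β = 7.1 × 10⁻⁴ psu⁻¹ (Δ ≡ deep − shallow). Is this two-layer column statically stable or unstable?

ΔT = 0.5 − 2.1 = -1.6 K and ΔS = 34.77 − 32.43 = +2.34 psu (deep − shallow).
−αΔT = 4.16 × 10⁻⁴; βΔS = 1.6614 × 10⁻³; sum Δρ/ρ₀ = 2.0774 × 10⁻³.
Δρ/ρ₀ > 0, so Δρ > 0: deeper water is denser → statically stable.

stable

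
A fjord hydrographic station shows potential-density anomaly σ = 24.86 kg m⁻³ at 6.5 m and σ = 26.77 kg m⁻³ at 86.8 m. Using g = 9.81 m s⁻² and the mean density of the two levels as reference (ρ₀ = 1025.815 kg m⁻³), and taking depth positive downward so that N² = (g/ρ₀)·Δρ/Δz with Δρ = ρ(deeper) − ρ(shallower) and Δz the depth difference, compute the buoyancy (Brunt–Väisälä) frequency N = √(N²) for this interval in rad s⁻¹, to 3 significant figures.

0.0151 rad s⁻¹

Δρ = 1026.77 − 1024.86 = 1.91 kg m⁻³ over Δz = 86.8 − 6.5 = 80.3 m.
N² = (9.81/1025.815) × (1.91/80.3) = 2.2747 × 10⁻⁴ s⁻².
N = √(2.2747 × 10⁻⁴) = 0.015082 rad s⁻¹ ≈ 0.0151 rad s⁻¹.
Since Δρ > 0 the layer is stably stratified.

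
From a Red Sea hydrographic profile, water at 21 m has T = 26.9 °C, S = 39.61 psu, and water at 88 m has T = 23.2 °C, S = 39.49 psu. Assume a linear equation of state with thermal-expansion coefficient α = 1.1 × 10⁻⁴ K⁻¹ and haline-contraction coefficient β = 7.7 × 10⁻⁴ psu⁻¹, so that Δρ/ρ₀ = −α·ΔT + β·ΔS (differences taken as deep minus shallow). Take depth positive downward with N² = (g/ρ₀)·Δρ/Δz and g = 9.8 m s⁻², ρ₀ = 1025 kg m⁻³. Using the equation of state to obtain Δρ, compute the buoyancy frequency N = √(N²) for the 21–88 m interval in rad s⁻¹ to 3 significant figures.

6.78 × 10⁻³ rad s⁻¹

ΔT = -3.7 K, ΔS = -0.12 psu (deep − shallow).
Δρ/ρ₀ = −αΔT + βΔS = 4.07 × 10⁻⁴ − 9.24 × 10⁻⁵ = 3.146 × 10⁻⁴, so Δρ ≈ 0.3225 kg m⁻³.
N² = (g/ρ₀)·Δρ/Δz = g·(Δρ/ρ₀)/Δz = 9.8 × 3.146 × 10⁻⁴ / 67 = 4.6016 × 10⁻⁵ s⁻².
N = √(4.6016 × 10⁻⁵) = 6.7835 × 10⁻³ rad s⁻¹ ≈ 6.78 × 10⁻³ rad s⁻¹.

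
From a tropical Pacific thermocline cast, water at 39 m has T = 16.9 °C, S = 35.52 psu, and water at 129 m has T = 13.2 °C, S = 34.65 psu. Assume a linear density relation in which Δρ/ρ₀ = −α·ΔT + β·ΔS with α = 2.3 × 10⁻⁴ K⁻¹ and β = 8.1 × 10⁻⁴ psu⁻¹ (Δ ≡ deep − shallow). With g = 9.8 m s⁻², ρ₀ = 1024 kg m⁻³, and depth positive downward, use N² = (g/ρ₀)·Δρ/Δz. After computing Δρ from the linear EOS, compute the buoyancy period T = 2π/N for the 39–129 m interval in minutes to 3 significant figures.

26.2 min

ΔT = -3.7 K, ΔS = -0.87 psu (deep − shallow).
Δρ/ρ₀ = −αΔT + βΔS = 8.51 × 10⁻⁴ − 7.047 × 10⁻⁴ = 1.463 × 10⁻⁴, so Δρ ≈ 0.1498 kg m⁻³.
N² = (g/ρ₀)·Δρ/Δz = g·(Δρ/ρ₀)/Δz = 9.8 × 1.463 × 10⁻⁴ / 90 = 1.5930 × 10⁻⁵ s⁻².
N = √(1.5930 × 10⁻⁵) = 3.9912 × 10⁻³ rad s⁻¹ → T = 2π/N = 1.5743 × 10³ s = 26.238 min ≈ 26.2 min.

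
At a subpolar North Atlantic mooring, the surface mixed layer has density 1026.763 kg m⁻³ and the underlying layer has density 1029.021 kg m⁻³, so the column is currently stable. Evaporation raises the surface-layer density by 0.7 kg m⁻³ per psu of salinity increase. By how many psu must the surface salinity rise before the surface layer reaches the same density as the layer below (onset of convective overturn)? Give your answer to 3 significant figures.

Density deficit of the surface layer: 1029.021 − 1026.763 = 2.258 kg m⁻³.
Required change = 2.258 / 0.7 = 3.23 psu.

3.23 psu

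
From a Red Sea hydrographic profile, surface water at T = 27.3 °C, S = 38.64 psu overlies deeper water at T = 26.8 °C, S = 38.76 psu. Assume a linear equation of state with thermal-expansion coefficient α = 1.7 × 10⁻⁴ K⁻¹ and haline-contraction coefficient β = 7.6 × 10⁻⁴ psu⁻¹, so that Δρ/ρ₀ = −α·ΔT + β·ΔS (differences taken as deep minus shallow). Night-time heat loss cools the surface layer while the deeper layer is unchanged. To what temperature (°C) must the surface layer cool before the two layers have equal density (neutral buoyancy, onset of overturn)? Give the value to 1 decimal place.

Neutral buoyancy requires Δρ = 0, i.e. −α(T_deep − T_surf′) + β(S_deep − S_surf) = 0.
T_surf′ = T_deep − (β/α)·ΔS = 26.8 − (7.6 × 10⁻⁴/1.7 × 10⁻⁴)·(+0.12) = 26.264 °C.
Cooling required: 27.3 − (26.264) = 1.036 °C.

26.3 °C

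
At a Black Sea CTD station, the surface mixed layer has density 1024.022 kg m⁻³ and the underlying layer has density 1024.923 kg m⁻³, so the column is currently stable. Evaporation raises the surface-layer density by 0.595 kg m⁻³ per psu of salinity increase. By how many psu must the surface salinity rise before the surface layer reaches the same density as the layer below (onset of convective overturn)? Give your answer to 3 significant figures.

1.51 psu

Density deficit of the surface layer: 1024.923 − 1024.022 = 0.901 kg m⁻³.
Required change = 0.901 / 0.595 = 1.51 psu.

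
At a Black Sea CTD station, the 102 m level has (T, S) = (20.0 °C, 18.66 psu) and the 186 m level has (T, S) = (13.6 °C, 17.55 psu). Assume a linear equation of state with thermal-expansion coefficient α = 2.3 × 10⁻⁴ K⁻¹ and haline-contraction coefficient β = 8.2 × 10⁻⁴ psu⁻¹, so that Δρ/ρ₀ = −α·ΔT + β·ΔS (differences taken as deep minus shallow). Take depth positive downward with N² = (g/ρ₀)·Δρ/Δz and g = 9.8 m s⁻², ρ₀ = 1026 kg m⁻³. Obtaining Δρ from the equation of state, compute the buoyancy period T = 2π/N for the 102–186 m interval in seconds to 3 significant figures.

776 s

ΔT = -6.4 K, ΔS = -1.11 psu (deep − shallow).
Δρ/ρ₀ = −αΔT + βΔS = 1.472 × 10⁻³ − 9.102 × 10⁻⁴ = 5.618 × 10⁻⁴, so Δρ ≈ 0.5764 kg m⁻³.
N² = (g/ρ₀)·Δρ/Δz = g·(Δρ/ρ₀)/Δz = 9.8 × 5.618 × 10⁻⁴ / 84 = 6.5543 × 10⁻⁵ s⁻².
N = √(6.5543 × 10⁻⁵) = 8.0959 × 10⁻³ rad s⁻¹ → T = 2π/N = 776.09 s ≈ 776 s.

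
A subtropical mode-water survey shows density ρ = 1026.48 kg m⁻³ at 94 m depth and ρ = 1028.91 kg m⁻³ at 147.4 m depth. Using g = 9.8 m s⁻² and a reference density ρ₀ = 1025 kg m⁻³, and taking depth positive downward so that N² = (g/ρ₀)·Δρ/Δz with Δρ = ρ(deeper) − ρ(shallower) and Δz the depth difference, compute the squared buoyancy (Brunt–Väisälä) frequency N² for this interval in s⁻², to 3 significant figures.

Δρ = 1028.91 − 1026.48 = 2.43 kg m⁻³ over Δz = 147.4 − 94 = 53.4 m.
N² = (9.8/1025) × (2.43/53.4) = 4.3508 × 10⁻⁴ s⁻² ≈ 4.35 × 10⁻⁴ s⁻².

4.35 × 10⁻⁴ s⁻²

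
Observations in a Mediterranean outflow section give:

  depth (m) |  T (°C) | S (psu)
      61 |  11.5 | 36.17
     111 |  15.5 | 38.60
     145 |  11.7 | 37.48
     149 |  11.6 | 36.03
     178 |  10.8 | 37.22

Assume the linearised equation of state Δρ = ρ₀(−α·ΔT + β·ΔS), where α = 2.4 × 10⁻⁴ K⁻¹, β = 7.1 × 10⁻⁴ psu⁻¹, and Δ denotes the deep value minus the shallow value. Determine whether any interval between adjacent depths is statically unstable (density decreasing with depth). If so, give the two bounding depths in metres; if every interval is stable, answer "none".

145–149 m

Evaluate Δρ/ρ₀ = −αΔT + βΔS across each adjacent pair:
  61–111 m: −αΔT+βΔS = −(2.4 × 10⁻⁴)(+4.0)+(7.1 × 10⁻⁴)(+2.43) = 7.7 × 10⁻⁴ → stable
  111–145 m: −αΔT+βΔS = −(2.4 × 10⁻⁴)(-3.8)+(7.1 × 10⁻⁴)(-1.12) = 1.2 × 10⁻⁴ → stable
  145–149 m: −αΔT+βΔS = −(2.4 × 10⁻⁴)(-0.1)+(7.1 × 10⁻⁴)(-1.45) = -1.0 × 10⁻³ → UNSTABLE
  149–178 m: −αΔT+βΔS = −(2.4 × 10⁻⁴)(-0.8)+(7.1 × 10⁻⁴)(+1.19) = 1.0 × 10⁻³ → stable
The 145–149 m interval has Δρ < 0: lighter water underlies denser water.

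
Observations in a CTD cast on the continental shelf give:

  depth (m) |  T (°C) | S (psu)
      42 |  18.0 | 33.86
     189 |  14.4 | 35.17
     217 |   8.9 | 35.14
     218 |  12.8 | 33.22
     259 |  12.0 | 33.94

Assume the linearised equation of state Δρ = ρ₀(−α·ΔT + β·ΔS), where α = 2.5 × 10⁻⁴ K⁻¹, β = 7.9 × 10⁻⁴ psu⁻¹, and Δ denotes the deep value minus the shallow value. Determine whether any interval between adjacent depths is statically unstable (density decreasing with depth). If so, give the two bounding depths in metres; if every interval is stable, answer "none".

217–218 m

Evaluate Δρ/ρ₀ = −αΔT + βΔS across each adjacent pair:
  42–189 m: −αΔT+βΔS = −(2.5 × 10⁻⁴)(-3.6)+(7.9 × 10⁻⁴)(+1.31) = 1.9 × 10⁻³ → stable
  189–217 m: −αΔT+βΔS = −(2.5 × 10⁻⁴)(-5.5)+(7.9 × 10⁻⁴)(-0.03) = 1.4 × 10⁻³ → stable
  217–218 m: −αΔT+βΔS = −(2.5 × 10⁻⁴)(+3.9)+(7.9 × 10⁻⁴)(-1.92) = -2.5 × 10⁻³ → UNSTABLE
  218–259 m: −αΔT+βΔS = −(2.5 × 10⁻⁴)(-0.8)+(7.9 × 10⁻⁴)(+0.72) = 7.7 × 10⁻⁴ → stable
The 217–218 m interval has Δρ < 0: lighter water underlies denser water.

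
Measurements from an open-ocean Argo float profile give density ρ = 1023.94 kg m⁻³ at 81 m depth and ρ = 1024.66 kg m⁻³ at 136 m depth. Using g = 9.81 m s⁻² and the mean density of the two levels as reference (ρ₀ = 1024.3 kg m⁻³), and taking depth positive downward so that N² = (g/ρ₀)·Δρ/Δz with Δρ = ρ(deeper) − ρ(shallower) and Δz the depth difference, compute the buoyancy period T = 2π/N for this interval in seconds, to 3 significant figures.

561 s

Δρ = 1024.66 − 1023.94 = 0.72 kg m⁻³ over Δz = 136 − 81 = 55 m.
N² = (9.81/1024.3) × (0.72/55) = 1.2538 × 10⁻⁴ s⁻².
N = √(1.2538 × 10⁻⁴) = 0.011197 rad s⁻¹, so T = 2π/N = 561.15 s ≈ 561 s.
A positive N² confirms static stability across the interval.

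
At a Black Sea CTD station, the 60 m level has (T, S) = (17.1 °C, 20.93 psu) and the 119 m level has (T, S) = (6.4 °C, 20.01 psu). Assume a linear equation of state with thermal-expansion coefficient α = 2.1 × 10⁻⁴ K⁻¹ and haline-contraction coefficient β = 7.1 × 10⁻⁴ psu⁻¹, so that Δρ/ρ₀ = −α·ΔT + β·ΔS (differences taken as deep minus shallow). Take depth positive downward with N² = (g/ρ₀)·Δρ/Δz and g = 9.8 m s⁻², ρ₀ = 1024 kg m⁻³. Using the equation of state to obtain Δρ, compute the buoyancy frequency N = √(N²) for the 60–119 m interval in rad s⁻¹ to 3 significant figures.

0.0163 rad s⁻¹

ΔT = -10.7 K, ΔS = -0.92 psu (deep − shallow).
Δρ/ρ₀ = −αΔT + βΔS = 2.247 × 10⁻³ − 6.532 × 10⁻⁴ = 1.5938 × 10⁻³, so Δρ ≈ 1.632 kg m⁻³.
N² = (g/ρ₀)·Δρ/Δz = g·(Δρ/ρ₀)/Δz = 9.8 × 1.5938 × 10⁻³ / 59 = 2.6473 × 10⁻⁴ s⁻².
N = √(2.6473 × 10⁻⁴) = 0.016271 rad s⁻¹ ≈ 0.0163 rad s⁻¹.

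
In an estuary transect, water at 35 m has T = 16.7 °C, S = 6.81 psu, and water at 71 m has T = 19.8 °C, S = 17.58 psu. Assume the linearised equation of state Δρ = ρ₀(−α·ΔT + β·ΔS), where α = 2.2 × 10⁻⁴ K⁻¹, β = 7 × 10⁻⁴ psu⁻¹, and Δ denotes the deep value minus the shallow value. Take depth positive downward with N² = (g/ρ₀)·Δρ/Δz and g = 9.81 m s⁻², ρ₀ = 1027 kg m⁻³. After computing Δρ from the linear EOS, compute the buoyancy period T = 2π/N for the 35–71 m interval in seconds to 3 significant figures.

ΔT = +3.1 K, ΔS = +10.77 psu (deep − shallow).
Δρ/ρ₀ = −αΔT + βΔS = -6.82 × 10⁻⁴ + 7.539 × 10⁻³ = 6.857 × 10⁻³, so Δρ ≈ 7.042 kg m⁻³.
N² = (g/ρ₀)·Δρ/Δz = g·(Δρ/ρ₀)/Δz = 9.81 × 6.857 × 10⁻³ / 36 = 1.8685 × 10⁻³ s⁻².
N = √(1.8685 × 10⁻³) = 0.043226 rad s⁻¹ → T = 2π/N = 145.36 s ≈ 145 s.

145 s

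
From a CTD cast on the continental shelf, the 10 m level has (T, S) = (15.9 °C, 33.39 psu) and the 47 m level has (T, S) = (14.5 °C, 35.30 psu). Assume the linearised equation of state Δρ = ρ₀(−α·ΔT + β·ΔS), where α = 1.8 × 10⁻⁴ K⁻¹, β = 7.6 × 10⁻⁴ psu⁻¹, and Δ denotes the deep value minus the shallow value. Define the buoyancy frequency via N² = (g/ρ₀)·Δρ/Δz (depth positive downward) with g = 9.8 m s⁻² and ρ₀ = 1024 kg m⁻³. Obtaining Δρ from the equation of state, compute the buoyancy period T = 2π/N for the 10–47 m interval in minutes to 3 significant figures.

ΔT = -1.4 K, ΔS = +1.91 psu (deep − shallow).
Δρ/ρ₀ = −αΔT + βΔS = 2.52 × 10⁻⁴ + 1.4516 × 10⁻³ = 1.7036 × 10⁻³, so Δρ ≈ 1.744 kg m⁻³.
N² = (g/ρ₀)·Δρ/Δz = g·(Δρ/ρ₀)/Δz = 9.8 × 1.7036 × 10⁻³ / 37 = 4.5122 × 10⁻⁴ s⁻².
N = √(4.5122 × 10⁻⁴) = 0.021242 rad s⁻¹ → T = 2π/N = 295.79 s = 4.9298 min ≈ 4.93 min.

4.93 min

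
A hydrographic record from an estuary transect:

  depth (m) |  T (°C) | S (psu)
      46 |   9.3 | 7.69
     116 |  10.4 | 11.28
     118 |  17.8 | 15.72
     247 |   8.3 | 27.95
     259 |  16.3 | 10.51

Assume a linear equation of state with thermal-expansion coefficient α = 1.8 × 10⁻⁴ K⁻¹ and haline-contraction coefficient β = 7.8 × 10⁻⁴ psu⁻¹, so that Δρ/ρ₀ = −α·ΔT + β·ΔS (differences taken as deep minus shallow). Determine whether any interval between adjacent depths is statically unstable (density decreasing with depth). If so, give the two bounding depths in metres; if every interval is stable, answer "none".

Evaluate Δρ/ρ₀ = −αΔT + βΔS across each adjacent pair:
  46–116 m: −αΔT+βΔS = −(1.8 × 10⁻⁴)(+1.1)+(7.8 × 10⁻⁴)(+3.59) = 2.6 × 10⁻³ → stable
  116–118 m: −αΔT+βΔS = −(1.8 × 10⁻⁴)(+7.4)+(7.8 × 10⁻⁴)(+4.44) = 2.1 × 10⁻³ → stable
  118–247 m: −αΔT+βΔS = −(1.8 × 10⁻⁴)(-9.5)+(7.8 × 10⁻⁴)(+12.23) = 0.011 → stable
  247–259 m: −αΔT+βΔS = −(1.8 × 10⁻⁴)(+8.0)+(7.8 × 10⁻⁴)(-17.44) = -0.015 → UNSTABLE
The 247–259 m interval has Δρ < 0: lighter water underlies denser water.

247–259 m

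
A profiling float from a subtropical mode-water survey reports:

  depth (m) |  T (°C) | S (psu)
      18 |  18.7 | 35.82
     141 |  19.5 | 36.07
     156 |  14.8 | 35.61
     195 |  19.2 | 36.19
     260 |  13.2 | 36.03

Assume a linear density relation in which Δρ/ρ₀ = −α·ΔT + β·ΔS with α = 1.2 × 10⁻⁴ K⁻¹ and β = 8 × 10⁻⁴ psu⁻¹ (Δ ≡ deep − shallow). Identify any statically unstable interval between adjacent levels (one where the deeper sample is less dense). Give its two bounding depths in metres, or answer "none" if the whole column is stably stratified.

Evaluate Δρ/ρ₀ = −αΔT + βΔS across each adjacent pair:
  18–141 m: −αΔT+βΔS = −(1.2 × 10⁻⁴)(+0.8)+(8 × 10⁻⁴)(+0.25) = 1.0 × 10⁻⁴ → stable
  141–156 m: −αΔT+βΔS = −(1.2 × 10⁻⁴)(-4.7)+(8 × 10⁻⁴)(-0.46) = 2.0 × 10⁻⁴ → stable
  156–195 m: −αΔT+βΔS = −(1.2 × 10⁻⁴)(+4.4)+(8 × 10⁻⁴)(+0.58) = -6.4 × 10⁻⁵ → UNSTABLE
  195–260 m: −αΔT+βΔS = −(1.2 × 10⁻⁴)(-6.0)+(8 × 10⁻⁴)(-0.16) = 5.9 × 10⁻⁴ → stable
The 156–195 m interval has Δρ < 0: lighter water underlies denser water.

156–195 m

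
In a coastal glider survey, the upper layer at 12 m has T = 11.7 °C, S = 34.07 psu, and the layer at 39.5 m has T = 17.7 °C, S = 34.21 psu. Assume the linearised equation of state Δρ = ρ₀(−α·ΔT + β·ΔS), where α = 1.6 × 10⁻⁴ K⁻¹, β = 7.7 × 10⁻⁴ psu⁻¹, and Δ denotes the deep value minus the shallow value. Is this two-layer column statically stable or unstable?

ΔT = 17.7 − 11.7 = +6.0 K and ΔS = 34.21 − 34.07 = +0.14 psu (deep − shallow).
−αΔT = -9.60 × 10⁻⁴; βΔS = 1.078 × 10⁻⁴; sum Δρ/ρ₀ = -8.522 × 10⁻⁴.
Δρ/ρ₀ < 0, so Δρ < 0: deeper water is lighter → statically unstable; the column would overturn.

unstable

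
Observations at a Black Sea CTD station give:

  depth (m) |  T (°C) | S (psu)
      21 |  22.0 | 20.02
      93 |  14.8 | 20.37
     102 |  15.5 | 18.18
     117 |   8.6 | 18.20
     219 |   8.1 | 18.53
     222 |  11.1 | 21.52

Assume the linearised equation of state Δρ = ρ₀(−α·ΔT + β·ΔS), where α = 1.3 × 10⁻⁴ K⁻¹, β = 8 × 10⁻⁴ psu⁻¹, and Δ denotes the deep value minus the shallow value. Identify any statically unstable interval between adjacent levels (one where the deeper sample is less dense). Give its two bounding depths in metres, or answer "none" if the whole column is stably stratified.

93–102 m

Evaluate Δρ/ρ₀ = −αΔT + βΔS across each adjacent pair:
  21–93 m: −αΔT+βΔS = −(1.3 × 10⁻⁴)(-7.2)+(8 × 10⁻⁴)(+0.35) = 1.2 × 10⁻³ → stable
  93–102 m: −αΔT+βΔS = −(1.3 × 10⁻⁴)(+0.7)+(8 × 10⁻⁴)(-2.19) = -1.8 × 10⁻³ → UNSTABLE
  102–117 m: −αΔT+βΔS = −(1.3 × 10⁻⁴)(-6.9)+(8 × 10⁻⁴)(+0.02) = 9.1 × 10⁻⁴ → stable
  117–219 m: −αΔT+βΔS = −(1.3 × 10⁻⁴)(-0.5)+(8 × 10⁻⁴)(+0.33) = 3.3 × 10⁻⁴ → stable
  219–222 m: −αΔT+βΔS = −(1.3 × 10⁻⁴)(+3.0)+(8 × 10⁻⁴)(+2.99) = 2.0 × 10⁻³ → stable
The 93–102 m interval has Δρ < 0: lighter water underlies denser water.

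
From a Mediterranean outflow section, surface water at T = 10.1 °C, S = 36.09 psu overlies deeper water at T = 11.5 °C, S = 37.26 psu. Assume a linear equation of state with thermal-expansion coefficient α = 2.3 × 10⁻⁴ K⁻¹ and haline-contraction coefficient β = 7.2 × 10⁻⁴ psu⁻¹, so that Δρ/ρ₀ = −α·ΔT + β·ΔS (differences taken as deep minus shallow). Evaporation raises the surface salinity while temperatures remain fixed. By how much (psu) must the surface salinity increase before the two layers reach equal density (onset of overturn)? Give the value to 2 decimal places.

Neutral buoyancy requires −α(T_deep − T_surf) + β(S_deep − S_surf′) = 0.
S_surf′ = S_deep − (α/β)·ΔT = 37.26 − (2.3 × 10⁻⁴/7.2 × 10⁻⁴)·(+1.4) = 36.8128 psu.
Increase required: 36.8128 − 36.09 = 0.7228 psu.

0.72 psu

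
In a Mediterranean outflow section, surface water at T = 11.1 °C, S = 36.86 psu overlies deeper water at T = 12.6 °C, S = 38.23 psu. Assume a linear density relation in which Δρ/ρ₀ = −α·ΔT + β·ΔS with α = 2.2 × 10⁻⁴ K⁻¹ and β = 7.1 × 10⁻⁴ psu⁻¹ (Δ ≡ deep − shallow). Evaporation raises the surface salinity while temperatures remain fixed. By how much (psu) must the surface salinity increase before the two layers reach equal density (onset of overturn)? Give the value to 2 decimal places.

Neutral buoyancy requires −α(T_deep − T_surf) + β(S_deep − S_surf′) = 0.
S_surf′ = S_deep − (α/β)·ΔT = 38.23 − (2.2 × 10⁻⁴/7.1 × 10⁻⁴)·(+1.5) = 37.7652 psu.
Increase required: 37.7652 − 36.86 = 0.9052 psu.

0.91 psu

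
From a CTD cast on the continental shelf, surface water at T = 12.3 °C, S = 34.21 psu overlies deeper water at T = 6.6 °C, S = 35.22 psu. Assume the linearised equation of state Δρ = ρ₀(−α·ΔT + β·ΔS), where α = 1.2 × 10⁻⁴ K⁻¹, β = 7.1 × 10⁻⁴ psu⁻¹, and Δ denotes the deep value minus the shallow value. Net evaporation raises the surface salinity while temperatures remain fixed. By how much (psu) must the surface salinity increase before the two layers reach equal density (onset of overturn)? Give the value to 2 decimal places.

Neutral buoyancy requires −α(T_deep − T_surf) + β(S_deep − S_surf′) = 0.
S_surf′ = S_deep − (α/β)·ΔT = 35.22 − (1.2 × 10⁻⁴/7.1 × 10⁻⁴)·(-5.7) = 36.1834 psu.
Increase required: 36.1834 − 34.21 = 1.9734 psu.

1.97 psu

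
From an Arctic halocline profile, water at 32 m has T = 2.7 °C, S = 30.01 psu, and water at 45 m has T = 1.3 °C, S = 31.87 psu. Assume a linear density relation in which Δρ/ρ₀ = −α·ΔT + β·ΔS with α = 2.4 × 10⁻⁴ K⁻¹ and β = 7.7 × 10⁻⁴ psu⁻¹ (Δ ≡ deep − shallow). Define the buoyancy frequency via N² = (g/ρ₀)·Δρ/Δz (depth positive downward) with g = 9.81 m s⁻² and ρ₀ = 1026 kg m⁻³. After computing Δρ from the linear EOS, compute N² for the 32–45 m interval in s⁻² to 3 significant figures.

ΔT = -1.4 K, ΔS = +1.86 psu (deep − shallow).
Δρ/ρ₀ = −αΔT + βΔS = 3.36 × 10⁻⁴ + 1.4322 × 10⁻³ = 1.7682 × 10⁻³, so Δρ ≈ 1.814 kg m⁻³.
N² = (g/ρ₀)·Δρ/Δz = g·(Δρ/ρ₀)/Δz = 9.81 × 1.7682 × 10⁻³ / 13 = 1.3343 × 10⁻³ s⁻² ≈ 1.33 × 10⁻³ s⁻².

1.33 × 10⁻³ s⁻²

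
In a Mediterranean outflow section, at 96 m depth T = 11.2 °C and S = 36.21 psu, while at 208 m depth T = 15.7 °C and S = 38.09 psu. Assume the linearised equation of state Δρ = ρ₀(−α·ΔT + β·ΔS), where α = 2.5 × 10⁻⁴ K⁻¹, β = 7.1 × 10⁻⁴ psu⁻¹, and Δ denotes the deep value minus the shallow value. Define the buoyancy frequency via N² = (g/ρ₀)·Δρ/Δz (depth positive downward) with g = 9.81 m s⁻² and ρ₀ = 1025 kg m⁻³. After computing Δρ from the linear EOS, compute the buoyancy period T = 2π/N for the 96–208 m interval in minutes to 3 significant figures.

ΔT = +4.5 K, ΔS = +1.88 psu (deep − shallow).
Δρ/ρ₀ = −αΔT + βΔS = -1.125 × 10⁻³ + 1.3348 × 10⁻³ = 2.098 × 10⁻⁴, so Δρ ≈ 0.2150 kg m⁻³.
N² = (g/ρ₀)·Δρ/Δz = g·(Δρ/ρ₀)/Δz = 9.81 × 2.098 × 10⁻⁴ / 112 = 1.8376 × 10⁻⁵ s⁻².
N = √(1.8376 × 10⁻⁵) = 4.2867 × 10⁻³ rad s⁻¹ → T = 2π/N = 1.4657 × 10³ s = 24.428 min ≈ 24.4 min.

24.4 min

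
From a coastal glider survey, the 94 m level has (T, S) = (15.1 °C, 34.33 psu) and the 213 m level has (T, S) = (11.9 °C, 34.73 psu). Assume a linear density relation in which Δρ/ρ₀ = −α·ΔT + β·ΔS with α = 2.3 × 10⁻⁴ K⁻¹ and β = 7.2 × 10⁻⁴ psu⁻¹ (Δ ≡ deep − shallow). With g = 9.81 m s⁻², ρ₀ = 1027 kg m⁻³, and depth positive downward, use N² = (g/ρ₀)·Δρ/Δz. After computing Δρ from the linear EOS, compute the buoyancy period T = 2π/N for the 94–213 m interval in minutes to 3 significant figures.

11.4 min

ΔT = -3.2 K, ΔS = +0.40 psu (deep − shallow).
Δρ/ρ₀ = −αΔT + βΔS = 7.36 × 10⁻⁴ + 2.88 × 10⁻⁴ = 1.024 × 10⁻³, so Δρ ≈ 1.052 kg m⁻³.
N² = (g/ρ₀)·Δρ/Δz = g·(Δρ/ρ₀)/Δz = 9.81 × 1.024 × 10⁻³ / 119 = 8.4415 × 10⁻⁵ s⁻².
N = √(8.4415 × 10⁻⁵) = 9.1878 × 10⁻³ rad s⁻¹ → T = 2π/N = 683.86 s = 11.398 min ≈ 11.4 min.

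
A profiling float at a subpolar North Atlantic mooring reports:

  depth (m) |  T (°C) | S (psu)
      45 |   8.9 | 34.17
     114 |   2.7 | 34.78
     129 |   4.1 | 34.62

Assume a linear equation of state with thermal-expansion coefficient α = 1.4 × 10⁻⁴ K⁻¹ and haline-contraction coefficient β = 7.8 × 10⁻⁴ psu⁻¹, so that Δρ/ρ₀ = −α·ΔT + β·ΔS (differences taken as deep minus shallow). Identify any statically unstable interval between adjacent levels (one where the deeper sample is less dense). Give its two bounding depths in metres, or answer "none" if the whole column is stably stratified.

Evaluate Δρ/ρ₀ = −αΔT + βΔS across each adjacent pair:
  45–114 m: −αΔT+βΔS = −(1.4 × 10⁻⁴)(-6.2)+(7.8 × 10⁻⁴)(+0.61) = 1.3 × 10⁻³ → stable
  114–129 m: −αΔT+βΔS = −(1.4 × 10⁻⁴)(+1.4)+(7.8 × 10⁻⁴)(-0.16) = -3.2 × 10⁻⁴ → UNSTABLE
The 114–129 m interval has Δρ < 0: lighter water underlies denser water.

114–129 m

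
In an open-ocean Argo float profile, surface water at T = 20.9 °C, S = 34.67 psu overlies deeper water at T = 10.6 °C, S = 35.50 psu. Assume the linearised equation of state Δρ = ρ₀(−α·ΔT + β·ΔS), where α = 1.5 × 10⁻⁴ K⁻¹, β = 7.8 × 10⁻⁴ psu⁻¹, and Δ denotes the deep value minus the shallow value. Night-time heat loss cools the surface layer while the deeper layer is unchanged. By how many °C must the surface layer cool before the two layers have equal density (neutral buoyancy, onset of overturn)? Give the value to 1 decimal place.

14.6 °C

Neutral buoyancy requires Δρ = 0, i.e. −α(T_deep − T_surf′) + β(S_deep − S_surf) = 0.
T_surf′ = T_deep − (β/α)·ΔS = 10.6 − (7.8 × 10⁻⁴/1.5 × 10⁻⁴)·(+0.83) = 6.284 °C.
Cooling required: 20.9 − (6.284) = 14.616 °C.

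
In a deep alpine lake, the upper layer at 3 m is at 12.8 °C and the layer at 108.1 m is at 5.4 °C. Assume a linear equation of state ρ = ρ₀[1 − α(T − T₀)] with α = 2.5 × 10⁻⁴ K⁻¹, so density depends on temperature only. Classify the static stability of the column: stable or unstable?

ΔT = 5.4 − 12.8 = -7.4 K, so Δρ/ρ₀ = −αΔT = 1.85 × 10⁻³.
Δρ/ρ₀ > 0, so Δρ > 0: deeper water is denser → statically stable.

stable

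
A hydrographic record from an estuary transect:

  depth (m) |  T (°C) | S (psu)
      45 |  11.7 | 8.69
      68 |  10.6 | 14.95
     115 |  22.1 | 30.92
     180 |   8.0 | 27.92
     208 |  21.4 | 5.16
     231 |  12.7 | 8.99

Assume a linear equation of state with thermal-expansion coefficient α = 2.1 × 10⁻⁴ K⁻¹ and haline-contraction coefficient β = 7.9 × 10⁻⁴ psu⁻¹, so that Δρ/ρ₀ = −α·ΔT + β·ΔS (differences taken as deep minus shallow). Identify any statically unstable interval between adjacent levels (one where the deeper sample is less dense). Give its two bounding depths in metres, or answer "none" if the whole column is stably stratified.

Evaluate Δρ/ρ₀ = −αΔT + βΔS across each adjacent pair:
  45–68 m: −αΔT+βΔS = −(2.1 × 10⁻⁴)(-1.1)+(7.9 × 10⁻⁴)(+6.26) = 5.2 × 10⁻³ → stable
  68–115 m: −αΔT+βΔS = −(2.1 × 10⁻⁴)(+11.5)+(7.9 × 10⁻⁴)(+15.97) = 0.010 → stable
  115–180 m: −αΔT+βΔS = −(2.1 × 10⁻⁴)(-14.1)+(7.9 × 10⁻⁴)(-3.00) = 5.9 × 10⁻⁴ → stable
  180–208 m: −αΔT+βΔS = −(2.1 × 10⁻⁴)(+13.4)+(7.9 × 10⁻⁴)(-22.76) = -0.021 → UNSTABLE
  208–231 m: −αΔT+βΔS = −(2.1 × 10⁻⁴)(-8.7)+(7.9 × 10⁻⁴)(+3.83) = 4.9 × 10⁻³ → stable
The 180–208 m interval has Δρ < 0: lighter water underlies denser water.

180–208 m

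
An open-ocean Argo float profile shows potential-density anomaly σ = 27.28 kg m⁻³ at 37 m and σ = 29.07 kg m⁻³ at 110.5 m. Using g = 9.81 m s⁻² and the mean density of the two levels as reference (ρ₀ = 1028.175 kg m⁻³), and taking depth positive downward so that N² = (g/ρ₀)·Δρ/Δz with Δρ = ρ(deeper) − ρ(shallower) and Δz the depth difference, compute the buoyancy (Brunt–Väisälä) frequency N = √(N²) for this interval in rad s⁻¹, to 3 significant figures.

Δρ = 1029.07 − 1027.28 = 1.79 kg m⁻³ over Δz = 110.5 − 37 = 73.5 m.
N² = (9.81/1028.175) × (1.79/73.5) = 2.3236 × 10⁻⁴ s⁻².
N = √(2.3236 × 10⁻⁴) = 0.015243 rad s⁻¹ ≈ 0.0152 rad s⁻¹.
Since Δρ > 0 the layer is stably stratified.

0.0152 rad s⁻¹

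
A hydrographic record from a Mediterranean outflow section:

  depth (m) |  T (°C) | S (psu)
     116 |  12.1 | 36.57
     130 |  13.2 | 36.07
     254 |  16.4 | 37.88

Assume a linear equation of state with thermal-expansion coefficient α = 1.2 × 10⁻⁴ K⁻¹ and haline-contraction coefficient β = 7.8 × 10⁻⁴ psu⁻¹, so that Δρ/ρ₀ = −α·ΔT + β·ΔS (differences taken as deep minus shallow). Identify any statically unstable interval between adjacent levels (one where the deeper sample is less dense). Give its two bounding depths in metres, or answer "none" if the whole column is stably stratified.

116–130 m

Evaluate Δρ/ρ₀ = −αΔT + βΔS across each adjacent pair:
  116–130 m: −αΔT+βΔS = −(1.2 × 10⁻⁴)(+1.1)+(7.8 × 10⁻⁴)(-0.50) = -5.2 × 10⁻⁴ → UNSTABLE
  130–254 m: −αΔT+βΔS = −(1.2 × 10⁻⁴)(+3.2)+(7.8 × 10⁻⁴)(+1.81) = 1.0 × 10⁻³ → stable
The 116–130 m interval has Δρ < 0: lighter water underlies denser water.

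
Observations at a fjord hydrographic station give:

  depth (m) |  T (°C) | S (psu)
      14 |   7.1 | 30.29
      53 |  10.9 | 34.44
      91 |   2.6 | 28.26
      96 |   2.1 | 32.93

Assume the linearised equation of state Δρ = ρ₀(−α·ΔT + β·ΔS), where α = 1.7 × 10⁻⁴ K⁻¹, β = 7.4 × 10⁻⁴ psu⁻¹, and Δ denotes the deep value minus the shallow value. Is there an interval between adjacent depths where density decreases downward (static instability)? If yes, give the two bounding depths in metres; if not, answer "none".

Evaluate Δρ/ρ₀ = −αΔT + βΔS across each adjacent pair:
  14–53 m: −αΔT+βΔS = −(1.7 × 10⁻⁴)(+3.8)+(7.4 × 10⁻⁴)(+4.15) = 2.4 × 10⁻³ → stable
  53–91 m: −αΔT+βΔS = −(1.7 × 10⁻⁴)(-8.3)+(7.4 × 10⁻⁴)(-6.18) = -3.2 × 10⁻³ → UNSTABLE
  91–96 m: −αΔT+βΔS = −(1.7 × 10⁻⁴)(-0.5)+(7.4 × 10⁻⁴)(+4.67) = 3.5 × 10⁻³ → stable
The 53–91 m interval has Δρ < 0: lighter water underlies denser water.

53–91 m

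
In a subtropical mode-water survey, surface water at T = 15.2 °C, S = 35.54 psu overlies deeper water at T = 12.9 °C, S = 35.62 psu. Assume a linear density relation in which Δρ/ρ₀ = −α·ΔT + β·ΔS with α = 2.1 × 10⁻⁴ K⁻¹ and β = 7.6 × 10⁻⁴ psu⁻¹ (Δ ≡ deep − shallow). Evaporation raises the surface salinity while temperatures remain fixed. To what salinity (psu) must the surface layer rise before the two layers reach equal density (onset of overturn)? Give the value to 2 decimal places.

36.26 psu

Neutral buoyancy requires −α(T_deep − T_surf) + β(S_deep − S_surf′) = 0.
S_surf′ = S_deep − (α/β)·ΔT = 35.62 − (2.1 × 10⁻⁴/7.6 × 10⁻⁴)·(-2.3) = 36.2555 psu.
Increase required: 36.2555 − 35.54 = 0.7155 psu.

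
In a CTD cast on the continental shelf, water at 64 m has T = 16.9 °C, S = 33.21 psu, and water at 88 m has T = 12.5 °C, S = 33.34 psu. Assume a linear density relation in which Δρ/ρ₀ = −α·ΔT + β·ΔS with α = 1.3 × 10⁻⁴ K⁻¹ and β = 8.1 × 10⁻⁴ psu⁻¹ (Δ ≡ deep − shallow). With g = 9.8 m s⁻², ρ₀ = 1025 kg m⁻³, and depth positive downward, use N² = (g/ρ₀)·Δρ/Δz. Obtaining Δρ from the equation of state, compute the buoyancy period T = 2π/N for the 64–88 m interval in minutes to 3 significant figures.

6.30 min

ΔT = -4.4 K, ΔS = +0.13 psu (deep − shallow).
Δρ/ρ₀ = −αΔT + βΔS = 5.72 × 10⁻⁴ + 1.053 × 10⁻⁴ = 6.773 × 10⁻⁴, so Δρ ≈ 0.6942 kg m⁻³.
N² = (g/ρ₀)·Δρ/Δz = g·(Δρ/ρ₀)/Δz = 9.8 × 6.773 × 10⁻⁴ / 24 = 2.7656 × 10⁻⁴ s⁻².
N = √(2.7656 × 10⁻⁴) = 0.016630 rad s⁻¹ → T = 2π/N = 377.82 s = 6.2970 min ≈ 6.30 min.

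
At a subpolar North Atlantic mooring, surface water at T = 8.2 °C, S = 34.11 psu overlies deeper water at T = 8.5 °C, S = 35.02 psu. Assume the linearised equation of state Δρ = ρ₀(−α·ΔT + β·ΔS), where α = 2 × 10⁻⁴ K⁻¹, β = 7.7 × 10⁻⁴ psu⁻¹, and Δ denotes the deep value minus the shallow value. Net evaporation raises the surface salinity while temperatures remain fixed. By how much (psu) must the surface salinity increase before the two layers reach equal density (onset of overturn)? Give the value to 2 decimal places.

Neutral buoyancy requires −α(T_deep − T_surf) + β(S_deep − S_surf′) = 0.
S_surf′ = S_deep − (α/β)·ΔT = 35.02 − (2 × 10⁻⁴/7.7 × 10⁻⁴)·(+0.3) = 34.9421 psu.
Increase required: 34.9421 − 34.11 = 0.8321 psu.

0.83 psu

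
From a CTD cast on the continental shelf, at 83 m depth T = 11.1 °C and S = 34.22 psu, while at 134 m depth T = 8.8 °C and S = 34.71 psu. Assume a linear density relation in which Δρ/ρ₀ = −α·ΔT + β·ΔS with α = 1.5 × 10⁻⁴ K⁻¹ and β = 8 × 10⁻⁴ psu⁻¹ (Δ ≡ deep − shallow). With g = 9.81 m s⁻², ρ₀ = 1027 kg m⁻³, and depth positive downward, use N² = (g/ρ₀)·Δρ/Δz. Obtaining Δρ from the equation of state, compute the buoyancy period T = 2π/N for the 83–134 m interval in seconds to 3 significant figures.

ΔT = -2.3 K, ΔS = +0.49 psu (deep − shallow).
Δρ/ρ₀ = −αΔT + βΔS = 3.45 × 10⁻⁴ + 3.92 × 10⁻⁴ = 7.37 × 10⁻⁴, so Δρ ≈ 0.7569 kg m⁻³.
N² = (g/ρ₀)·Δρ/Δz = g·(Δρ/ρ₀)/Δz = 9.81 × 7.37 × 10⁻⁴ / 51 = 1.4176 × 10⁻⁴ s⁻².
N = √(1.4176 × 10⁻⁴) = 0.011906 rad s⁻¹ → T = 2π/N = 527.73 s ≈ 528 s.

528 s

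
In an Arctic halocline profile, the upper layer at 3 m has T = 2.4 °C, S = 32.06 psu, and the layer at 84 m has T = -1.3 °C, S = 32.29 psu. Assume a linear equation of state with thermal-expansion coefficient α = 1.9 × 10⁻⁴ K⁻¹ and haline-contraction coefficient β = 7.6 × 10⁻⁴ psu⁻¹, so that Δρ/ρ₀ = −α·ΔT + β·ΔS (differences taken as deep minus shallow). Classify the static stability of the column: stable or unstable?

stable

ΔT = -1.3 − 2.4 = -3.7 K and ΔS = 32.29 − 32.06 = +0.23 psu (deep − shallow).
−αΔT = 7.03 × 10⁻⁴; βΔS = 1.748 × 10⁻⁴; sum Δρ/ρ₀ = 8.778 × 10⁻⁴.
Δρ/ρ₀ > 0, so Δρ > 0: deeper water is denser → statically stable.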